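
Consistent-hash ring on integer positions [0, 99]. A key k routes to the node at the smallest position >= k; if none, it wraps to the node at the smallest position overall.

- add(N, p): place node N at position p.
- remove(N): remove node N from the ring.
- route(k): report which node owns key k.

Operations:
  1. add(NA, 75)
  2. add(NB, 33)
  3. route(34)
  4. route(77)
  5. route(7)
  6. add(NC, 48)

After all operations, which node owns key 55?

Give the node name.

Answer: NA

Derivation:
Op 1: add NA@75 -> ring=[75:NA]
Op 2: add NB@33 -> ring=[33:NB,75:NA]
Op 3: route key 34: smallest pos >= 34 is 75 -> NA
Op 4: route key 77: none >= 77, wrap to smallest pos 33 -> NB
Op 5: route key 7: smallest pos >= 7 is 33 -> NB
Op 6: add NC@48 -> ring=[33:NB,48:NC,75:NA]
Final route key 55: smallest pos >= 55 is 75 -> NA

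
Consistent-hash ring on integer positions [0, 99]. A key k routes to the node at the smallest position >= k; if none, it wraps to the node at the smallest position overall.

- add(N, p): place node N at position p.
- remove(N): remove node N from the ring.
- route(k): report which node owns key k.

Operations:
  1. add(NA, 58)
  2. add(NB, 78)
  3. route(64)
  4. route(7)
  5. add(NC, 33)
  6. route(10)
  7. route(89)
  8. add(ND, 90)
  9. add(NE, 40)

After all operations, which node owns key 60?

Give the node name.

Answer: NB

Derivation:
Op 1: add NA@58 -> ring=[58:NA]
Op 2: add NB@78 -> ring=[58:NA,78:NB]
Op 3: route key 64: smallest pos >= 64 is 78 -> NB
Op 4: route key 7: smallest pos >= 7 is 58 -> NA
Op 5: add NC@33 -> ring=[33:NC,58:NA,78:NB]
Op 6: route key 10: smallest pos >= 10 is 33 -> NC
Op 7: route key 89: none >= 89, wrap to smallest pos 33 -> NC
Op 8: add ND@90 -> ring=[33:NC,58:NA,78:NB,90:ND]
Op 9: add NE@40 -> ring=[33:NC,40:NE,58:NA,78:NB,90:ND]
Final route key 60: smallest pos >= 60 is 78 -> NB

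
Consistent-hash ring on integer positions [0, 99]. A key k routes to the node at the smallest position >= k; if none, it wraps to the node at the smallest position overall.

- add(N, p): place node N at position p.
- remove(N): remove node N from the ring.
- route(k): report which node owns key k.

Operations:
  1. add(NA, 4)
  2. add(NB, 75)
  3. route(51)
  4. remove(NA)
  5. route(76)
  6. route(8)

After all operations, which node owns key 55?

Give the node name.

Op 1: add NA@4 -> ring=[4:NA]
Op 2: add NB@75 -> ring=[4:NA,75:NB]
Op 3: route key 51: smallest pos >= 51 is 75 -> NB
Op 4: remove NA -> ring=[75:NB]
Op 5: route key 76: none >= 76, wrap to smallest pos 75 -> NB
Op 6: route key 8: smallest pos >= 8 is 75 -> NB
Final route key 55: smallest pos >= 55 is 75 -> NB

Answer: NB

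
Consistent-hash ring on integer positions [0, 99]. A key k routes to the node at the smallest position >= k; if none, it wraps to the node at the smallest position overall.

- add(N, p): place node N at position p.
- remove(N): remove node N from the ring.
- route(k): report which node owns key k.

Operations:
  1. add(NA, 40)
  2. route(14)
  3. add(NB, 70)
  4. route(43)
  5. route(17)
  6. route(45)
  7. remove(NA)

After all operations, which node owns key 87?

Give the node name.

Op 1: add NA@40 -> ring=[40:NA]
Op 2: route key 14: smallest pos >= 14 is 40 -> NA
Op 3: add NB@70 -> ring=[40:NA,70:NB]
Op 4: route key 43: smallest pos >= 43 is 70 -> NB
Op 5: route key 17: smallest pos >= 17 is 40 -> NA
Op 6: route key 45: smallest pos >= 45 is 70 -> NB
Op 7: remove NA -> ring=[70:NB]
Final route key 87: none >= 87, wrap to smallest pos 70 -> NB

Answer: NB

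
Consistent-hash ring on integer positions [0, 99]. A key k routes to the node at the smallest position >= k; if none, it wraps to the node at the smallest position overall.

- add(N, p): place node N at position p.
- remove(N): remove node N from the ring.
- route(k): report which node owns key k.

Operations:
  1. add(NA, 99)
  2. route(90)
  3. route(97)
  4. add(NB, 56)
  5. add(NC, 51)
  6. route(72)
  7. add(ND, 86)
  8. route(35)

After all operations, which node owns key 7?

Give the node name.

Op 1: add NA@99 -> ring=[99:NA]
Op 2: route key 90: smallest pos >= 90 is 99 -> NA
Op 3: route key 97: smallest pos >= 97 is 99 -> NA
Op 4: add NB@56 -> ring=[56:NB,99:NA]
Op 5: add NC@51 -> ring=[51:NC,56:NB,99:NA]
Op 6: route key 72: smallest pos >= 72 is 99 -> NA
Op 7: add ND@86 -> ring=[51:NC,56:NB,86:ND,99:NA]
Op 8: route key 35: smallest pos >= 35 is 51 -> NC
Final route key 7: smallest pos >= 7 is 51 -> NC

Answer: NC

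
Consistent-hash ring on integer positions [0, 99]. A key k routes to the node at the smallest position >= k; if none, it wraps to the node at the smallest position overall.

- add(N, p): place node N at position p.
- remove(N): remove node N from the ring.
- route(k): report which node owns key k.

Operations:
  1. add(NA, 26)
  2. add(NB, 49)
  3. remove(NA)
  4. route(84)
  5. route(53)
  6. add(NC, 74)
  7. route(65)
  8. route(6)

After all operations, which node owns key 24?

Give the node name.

Answer: NB

Derivation:
Op 1: add NA@26 -> ring=[26:NA]
Op 2: add NB@49 -> ring=[26:NA,49:NB]
Op 3: remove NA -> ring=[49:NB]
Op 4: route key 84: none >= 84, wrap to smallest pos 49 -> NB
Op 5: route key 53: none >= 53, wrap to smallest pos 49 -> NB
Op 6: add NC@74 -> ring=[49:NB,74:NC]
Op 7: route key 65: smallest pos >= 65 is 74 -> NC
Op 8: route key 6: smallest pos >= 6 is 49 -> NB
Final route key 24: smallest pos >= 24 is 49 -> NB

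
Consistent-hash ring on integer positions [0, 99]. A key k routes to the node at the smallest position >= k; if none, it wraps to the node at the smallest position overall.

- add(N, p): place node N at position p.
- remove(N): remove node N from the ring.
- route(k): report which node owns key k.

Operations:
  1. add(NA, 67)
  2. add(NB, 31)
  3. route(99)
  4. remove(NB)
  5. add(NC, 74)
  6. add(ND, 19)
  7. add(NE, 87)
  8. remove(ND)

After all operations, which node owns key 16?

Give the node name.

Op 1: add NA@67 -> ring=[67:NA]
Op 2: add NB@31 -> ring=[31:NB,67:NA]
Op 3: route key 99: none >= 99, wrap to smallest pos 31 -> NB
Op 4: remove NB -> ring=[67:NA]
Op 5: add NC@74 -> ring=[67:NA,74:NC]
Op 6: add ND@19 -> ring=[19:ND,67:NA,74:NC]
Op 7: add NE@87 -> ring=[19:ND,67:NA,74:NC,87:NE]
Op 8: remove ND -> ring=[67:NA,74:NC,87:NE]
Final route key 16: smallest pos >= 16 is 67 -> NA

Answer: NA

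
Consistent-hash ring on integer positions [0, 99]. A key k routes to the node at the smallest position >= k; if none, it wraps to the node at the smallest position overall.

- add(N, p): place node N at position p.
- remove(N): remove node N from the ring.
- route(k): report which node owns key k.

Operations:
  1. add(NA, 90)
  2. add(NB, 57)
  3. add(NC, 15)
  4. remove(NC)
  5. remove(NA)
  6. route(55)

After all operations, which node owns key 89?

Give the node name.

Answer: NB

Derivation:
Op 1: add NA@90 -> ring=[90:NA]
Op 2: add NB@57 -> ring=[57:NB,90:NA]
Op 3: add NC@15 -> ring=[15:NC,57:NB,90:NA]
Op 4: remove NC -> ring=[57:NB,90:NA]
Op 5: remove NA -> ring=[57:NB]
Op 6: route key 55: smallest pos >= 55 is 57 -> NB
Final route key 89: none >= 89, wrap to smallest pos 57 -> NB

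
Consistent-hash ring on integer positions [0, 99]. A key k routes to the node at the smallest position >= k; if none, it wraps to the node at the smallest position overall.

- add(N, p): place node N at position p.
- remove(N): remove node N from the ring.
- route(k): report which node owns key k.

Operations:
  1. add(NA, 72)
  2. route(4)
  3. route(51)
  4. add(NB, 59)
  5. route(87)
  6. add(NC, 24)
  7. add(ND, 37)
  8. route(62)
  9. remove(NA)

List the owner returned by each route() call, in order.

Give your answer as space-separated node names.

Answer: NA NA NB NA

Derivation:
Op 1: add NA@72 -> ring=[72:NA]
Op 2: route key 4: smallest pos >= 4 is 72 -> NA
Op 3: route key 51: smallest pos >= 51 is 72 -> NA
Op 4: add NB@59 -> ring=[59:NB,72:NA]
Op 5: route key 87: none >= 87, wrap to smallest pos 59 -> NB
Op 6: add NC@24 -> ring=[24:NC,59:NB,72:NA]
Op 7: add ND@37 -> ring=[24:NC,37:ND,59:NB,72:NA]
Op 8: route key 62: smallest pos >= 62 is 72 -> NA
Op 9: remove NA -> ring=[24:NC,37:ND,59:NB]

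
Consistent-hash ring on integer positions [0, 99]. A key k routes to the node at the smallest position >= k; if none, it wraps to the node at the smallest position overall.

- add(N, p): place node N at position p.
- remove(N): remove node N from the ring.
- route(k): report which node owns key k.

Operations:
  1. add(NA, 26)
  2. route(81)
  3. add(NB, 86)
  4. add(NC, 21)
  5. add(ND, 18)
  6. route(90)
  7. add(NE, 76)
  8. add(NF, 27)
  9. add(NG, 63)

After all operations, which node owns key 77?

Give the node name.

Op 1: add NA@26 -> ring=[26:NA]
Op 2: route key 81: none >= 81, wrap to smallest pos 26 -> NA
Op 3: add NB@86 -> ring=[26:NA,86:NB]
Op 4: add NC@21 -> ring=[21:NC,26:NA,86:NB]
Op 5: add ND@18 -> ring=[18:ND,21:NC,26:NA,86:NB]
Op 6: route key 90: none >= 90, wrap to smallest pos 18 -> ND
Op 7: add NE@76 -> ring=[18:ND,21:NC,26:NA,76:NE,86:NB]
Op 8: add NF@27 -> ring=[18:ND,21:NC,26:NA,27:NF,76:NE,86:NB]
Op 9: add NG@63 -> ring=[18:ND,21:NC,26:NA,27:NF,63:NG,76:NE,86:NB]
Final route key 77: smallest pos >= 77 is 86 -> NB

Answer: NB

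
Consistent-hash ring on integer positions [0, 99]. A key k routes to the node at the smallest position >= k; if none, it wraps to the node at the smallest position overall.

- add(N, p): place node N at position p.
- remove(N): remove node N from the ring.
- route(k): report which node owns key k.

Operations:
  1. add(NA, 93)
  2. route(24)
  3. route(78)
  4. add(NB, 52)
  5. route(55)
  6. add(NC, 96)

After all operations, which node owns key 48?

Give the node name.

Op 1: add NA@93 -> ring=[93:NA]
Op 2: route key 24: smallest pos >= 24 is 93 -> NA
Op 3: route key 78: smallest pos >= 78 is 93 -> NA
Op 4: add NB@52 -> ring=[52:NB,93:NA]
Op 5: route key 55: smallest pos >= 55 is 93 -> NA
Op 6: add NC@96 -> ring=[52:NB,93:NA,96:NC]
Final route key 48: smallest pos >= 48 is 52 -> NB

Answer: NB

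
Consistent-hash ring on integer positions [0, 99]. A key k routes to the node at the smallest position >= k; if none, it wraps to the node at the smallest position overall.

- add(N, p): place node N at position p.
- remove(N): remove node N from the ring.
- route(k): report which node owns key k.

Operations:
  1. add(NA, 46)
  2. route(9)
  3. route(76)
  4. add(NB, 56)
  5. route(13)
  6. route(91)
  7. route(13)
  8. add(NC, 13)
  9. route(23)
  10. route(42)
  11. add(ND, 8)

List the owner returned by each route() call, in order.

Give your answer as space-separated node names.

Op 1: add NA@46 -> ring=[46:NA]
Op 2: route key 9: smallest pos >= 9 is 46 -> NA
Op 3: route key 76: none >= 76, wrap to smallest pos 46 -> NA
Op 4: add NB@56 -> ring=[46:NA,56:NB]
Op 5: route key 13: smallest pos >= 13 is 46 -> NA
Op 6: route key 91: none >= 91, wrap to smallest pos 46 -> NA
Op 7: route key 13: smallest pos >= 13 is 46 -> NA
Op 8: add NC@13 -> ring=[13:NC,46:NA,56:NB]
Op 9: route key 23: smallest pos >= 23 is 46 -> NA
Op 10: route key 42: smallest pos >= 42 is 46 -> NA
Op 11: add ND@8 -> ring=[8:ND,13:NC,46:NA,56:NB]

Answer: NA NA NA NA NA NA NA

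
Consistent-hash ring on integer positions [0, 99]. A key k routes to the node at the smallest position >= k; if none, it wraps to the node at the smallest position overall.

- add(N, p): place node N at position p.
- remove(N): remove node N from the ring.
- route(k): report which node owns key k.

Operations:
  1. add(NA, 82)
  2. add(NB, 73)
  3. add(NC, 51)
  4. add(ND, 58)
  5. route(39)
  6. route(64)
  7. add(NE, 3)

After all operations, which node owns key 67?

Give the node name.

Op 1: add NA@82 -> ring=[82:NA]
Op 2: add NB@73 -> ring=[73:NB,82:NA]
Op 3: add NC@51 -> ring=[51:NC,73:NB,82:NA]
Op 4: add ND@58 -> ring=[51:NC,58:ND,73:NB,82:NA]
Op 5: route key 39: smallest pos >= 39 is 51 -> NC
Op 6: route key 64: smallest pos >= 64 is 73 -> NB
Op 7: add NE@3 -> ring=[3:NE,51:NC,58:ND,73:NB,82:NA]
Final route key 67: smallest pos >= 67 is 73 -> NB

Answer: NB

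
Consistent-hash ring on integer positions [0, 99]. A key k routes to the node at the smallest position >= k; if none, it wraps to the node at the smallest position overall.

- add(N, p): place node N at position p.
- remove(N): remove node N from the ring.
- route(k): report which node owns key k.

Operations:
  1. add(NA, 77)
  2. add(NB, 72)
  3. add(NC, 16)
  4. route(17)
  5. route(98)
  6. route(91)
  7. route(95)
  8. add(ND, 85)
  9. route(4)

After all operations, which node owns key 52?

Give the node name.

Answer: NB

Derivation:
Op 1: add NA@77 -> ring=[77:NA]
Op 2: add NB@72 -> ring=[72:NB,77:NA]
Op 3: add NC@16 -> ring=[16:NC,72:NB,77:NA]
Op 4: route key 17: smallest pos >= 17 is 72 -> NB
Op 5: route key 98: none >= 98, wrap to smallest pos 16 -> NC
Op 6: route key 91: none >= 91, wrap to smallest pos 16 -> NC
Op 7: route key 95: none >= 95, wrap to smallest pos 16 -> NC
Op 8: add ND@85 -> ring=[16:NC,72:NB,77:NA,85:ND]
Op 9: route key 4: smallest pos >= 4 is 16 -> NC
Final route key 52: smallest pos >= 52 is 72 -> NB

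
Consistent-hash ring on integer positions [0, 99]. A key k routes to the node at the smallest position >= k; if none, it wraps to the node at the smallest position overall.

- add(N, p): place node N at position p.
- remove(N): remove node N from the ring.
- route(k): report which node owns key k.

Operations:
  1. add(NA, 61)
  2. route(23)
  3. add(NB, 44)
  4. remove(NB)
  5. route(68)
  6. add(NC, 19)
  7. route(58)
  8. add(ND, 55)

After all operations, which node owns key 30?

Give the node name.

Answer: ND

Derivation:
Op 1: add NA@61 -> ring=[61:NA]
Op 2: route key 23: smallest pos >= 23 is 61 -> NA
Op 3: add NB@44 -> ring=[44:NB,61:NA]
Op 4: remove NB -> ring=[61:NA]
Op 5: route key 68: none >= 68, wrap to smallest pos 61 -> NA
Op 6: add NC@19 -> ring=[19:NC,61:NA]
Op 7: route key 58: smallest pos >= 58 is 61 -> NA
Op 8: add ND@55 -> ring=[19:NC,55:ND,61:NA]
Final route key 30: smallest pos >= 30 is 55 -> ND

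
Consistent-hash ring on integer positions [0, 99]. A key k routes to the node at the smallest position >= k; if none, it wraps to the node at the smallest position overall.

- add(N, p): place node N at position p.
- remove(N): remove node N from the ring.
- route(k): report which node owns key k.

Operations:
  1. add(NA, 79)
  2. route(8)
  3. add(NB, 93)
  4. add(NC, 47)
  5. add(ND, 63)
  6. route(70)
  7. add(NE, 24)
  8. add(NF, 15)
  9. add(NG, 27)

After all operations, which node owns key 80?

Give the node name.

Op 1: add NA@79 -> ring=[79:NA]
Op 2: route key 8: smallest pos >= 8 is 79 -> NA
Op 3: add NB@93 -> ring=[79:NA,93:NB]
Op 4: add NC@47 -> ring=[47:NC,79:NA,93:NB]
Op 5: add ND@63 -> ring=[47:NC,63:ND,79:NA,93:NB]
Op 6: route key 70: smallest pos >= 70 is 79 -> NA
Op 7: add NE@24 -> ring=[24:NE,47:NC,63:ND,79:NA,93:NB]
Op 8: add NF@15 -> ring=[15:NF,24:NE,47:NC,63:ND,79:NA,93:NB]
Op 9: add NG@27 -> ring=[15:NF,24:NE,27:NG,47:NC,63:ND,79:NA,93:NB]
Final route key 80: smallest pos >= 80 is 93 -> NB

Answer: NB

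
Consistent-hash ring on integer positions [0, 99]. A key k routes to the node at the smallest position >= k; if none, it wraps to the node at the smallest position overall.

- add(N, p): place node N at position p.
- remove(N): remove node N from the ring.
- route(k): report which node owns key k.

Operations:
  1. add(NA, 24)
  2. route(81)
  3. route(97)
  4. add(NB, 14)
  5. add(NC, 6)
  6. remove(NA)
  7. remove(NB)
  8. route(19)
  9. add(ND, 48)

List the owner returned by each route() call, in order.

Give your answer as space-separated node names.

Answer: NA NA NC

Derivation:
Op 1: add NA@24 -> ring=[24:NA]
Op 2: route key 81: none >= 81, wrap to smallest pos 24 -> NA
Op 3: route key 97: none >= 97, wrap to smallest pos 24 -> NA
Op 4: add NB@14 -> ring=[14:NB,24:NA]
Op 5: add NC@6 -> ring=[6:NC,14:NB,24:NA]
Op 6: remove NA -> ring=[6:NC,14:NB]
Op 7: remove NB -> ring=[6:NC]
Op 8: route key 19: none >= 19, wrap to smallest pos 6 -> NC
Op 9: add ND@48 -> ring=[6:NC,48:ND]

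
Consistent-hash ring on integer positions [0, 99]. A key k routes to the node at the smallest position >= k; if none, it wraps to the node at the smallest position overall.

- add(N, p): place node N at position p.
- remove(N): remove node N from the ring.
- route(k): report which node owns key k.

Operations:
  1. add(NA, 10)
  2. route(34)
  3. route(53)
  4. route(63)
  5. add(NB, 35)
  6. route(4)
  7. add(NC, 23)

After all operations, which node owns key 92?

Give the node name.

Op 1: add NA@10 -> ring=[10:NA]
Op 2: route key 34: none >= 34, wrap to smallest pos 10 -> NA
Op 3: route key 53: none >= 53, wrap to smallest pos 10 -> NA
Op 4: route key 63: none >= 63, wrap to smallest pos 10 -> NA
Op 5: add NB@35 -> ring=[10:NA,35:NB]
Op 6: route key 4: smallest pos >= 4 is 10 -> NA
Op 7: add NC@23 -> ring=[10:NA,23:NC,35:NB]
Final route key 92: none >= 92, wrap to smallest pos 10 -> NA

Answer: NA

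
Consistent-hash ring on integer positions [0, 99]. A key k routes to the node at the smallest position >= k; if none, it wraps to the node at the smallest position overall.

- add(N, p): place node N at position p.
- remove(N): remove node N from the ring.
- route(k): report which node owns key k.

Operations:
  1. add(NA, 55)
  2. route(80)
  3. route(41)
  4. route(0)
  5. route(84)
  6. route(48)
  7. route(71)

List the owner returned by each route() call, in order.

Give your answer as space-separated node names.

Answer: NA NA NA NA NA NA

Derivation:
Op 1: add NA@55 -> ring=[55:NA]
Op 2: route key 80: none >= 80, wrap to smallest pos 55 -> NA
Op 3: route key 41: smallest pos >= 41 is 55 -> NA
Op 4: route key 0: smallest pos >= 0 is 55 -> NA
Op 5: route key 84: none >= 84, wrap to smallest pos 55 -> NA
Op 6: route key 48: smallest pos >= 48 is 55 -> NA
Op 7: route key 71: none >= 71, wrap to smallest pos 55 -> NA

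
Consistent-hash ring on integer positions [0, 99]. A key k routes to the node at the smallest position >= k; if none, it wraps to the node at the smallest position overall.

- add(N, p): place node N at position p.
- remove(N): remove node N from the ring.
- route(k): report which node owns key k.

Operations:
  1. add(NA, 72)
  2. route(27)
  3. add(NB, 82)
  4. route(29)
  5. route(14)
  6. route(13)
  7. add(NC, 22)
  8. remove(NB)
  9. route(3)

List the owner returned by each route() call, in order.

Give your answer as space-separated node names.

Answer: NA NA NA NA NC

Derivation:
Op 1: add NA@72 -> ring=[72:NA]
Op 2: route key 27: smallest pos >= 27 is 72 -> NA
Op 3: add NB@82 -> ring=[72:NA,82:NB]
Op 4: route key 29: smallest pos >= 29 is 72 -> NA
Op 5: route key 14: smallest pos >= 14 is 72 -> NA
Op 6: route key 13: smallest pos >= 13 is 72 -> NA
Op 7: add NC@22 -> ring=[22:NC,72:NA,82:NB]
Op 8: remove NB -> ring=[22:NC,72:NA]
Op 9: route key 3: smallest pos >= 3 is 22 -> NC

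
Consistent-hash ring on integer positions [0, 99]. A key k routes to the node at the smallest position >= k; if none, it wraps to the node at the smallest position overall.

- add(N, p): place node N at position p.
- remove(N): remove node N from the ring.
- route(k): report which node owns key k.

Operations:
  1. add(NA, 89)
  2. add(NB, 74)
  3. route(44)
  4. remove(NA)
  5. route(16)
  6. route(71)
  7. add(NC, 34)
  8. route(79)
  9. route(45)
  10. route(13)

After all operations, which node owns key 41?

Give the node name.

Op 1: add NA@89 -> ring=[89:NA]
Op 2: add NB@74 -> ring=[74:NB,89:NA]
Op 3: route key 44: smallest pos >= 44 is 74 -> NB
Op 4: remove NA -> ring=[74:NB]
Op 5: route key 16: smallest pos >= 16 is 74 -> NB
Op 6: route key 71: smallest pos >= 71 is 74 -> NB
Op 7: add NC@34 -> ring=[34:NC,74:NB]
Op 8: route key 79: none >= 79, wrap to smallest pos 34 -> NC
Op 9: route key 45: smallest pos >= 45 is 74 -> NB
Op 10: route key 13: smallest pos >= 13 is 34 -> NC
Final route key 41: smallest pos >= 41 is 74 -> NB

Answer: NB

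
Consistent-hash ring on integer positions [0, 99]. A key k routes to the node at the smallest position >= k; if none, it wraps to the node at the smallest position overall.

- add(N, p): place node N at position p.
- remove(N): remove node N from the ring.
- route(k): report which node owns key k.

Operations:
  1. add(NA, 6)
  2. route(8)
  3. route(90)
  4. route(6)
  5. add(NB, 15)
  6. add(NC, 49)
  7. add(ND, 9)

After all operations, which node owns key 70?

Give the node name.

Answer: NA

Derivation:
Op 1: add NA@6 -> ring=[6:NA]
Op 2: route key 8: none >= 8, wrap to smallest pos 6 -> NA
Op 3: route key 90: none >= 90, wrap to smallest pos 6 -> NA
Op 4: route key 6: smallest pos >= 6 is 6 -> NA
Op 5: add NB@15 -> ring=[6:NA,15:NB]
Op 6: add NC@49 -> ring=[6:NA,15:NB,49:NC]
Op 7: add ND@9 -> ring=[6:NA,9:ND,15:NB,49:NC]
Final route key 70: none >= 70, wrap to smallest pos 6 -> NA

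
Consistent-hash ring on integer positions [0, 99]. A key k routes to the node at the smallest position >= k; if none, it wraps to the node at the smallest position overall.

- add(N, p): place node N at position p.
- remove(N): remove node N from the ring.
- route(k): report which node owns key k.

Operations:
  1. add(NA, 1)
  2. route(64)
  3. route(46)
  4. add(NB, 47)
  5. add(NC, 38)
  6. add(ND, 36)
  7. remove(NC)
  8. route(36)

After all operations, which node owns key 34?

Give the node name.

Answer: ND

Derivation:
Op 1: add NA@1 -> ring=[1:NA]
Op 2: route key 64: none >= 64, wrap to smallest pos 1 -> NA
Op 3: route key 46: none >= 46, wrap to smallest pos 1 -> NA
Op 4: add NB@47 -> ring=[1:NA,47:NB]
Op 5: add NC@38 -> ring=[1:NA,38:NC,47:NB]
Op 6: add ND@36 -> ring=[1:NA,36:ND,38:NC,47:NB]
Op 7: remove NC -> ring=[1:NA,36:ND,47:NB]
Op 8: route key 36: smallest pos >= 36 is 36 -> ND
Final route key 34: smallest pos >= 34 is 36 -> ND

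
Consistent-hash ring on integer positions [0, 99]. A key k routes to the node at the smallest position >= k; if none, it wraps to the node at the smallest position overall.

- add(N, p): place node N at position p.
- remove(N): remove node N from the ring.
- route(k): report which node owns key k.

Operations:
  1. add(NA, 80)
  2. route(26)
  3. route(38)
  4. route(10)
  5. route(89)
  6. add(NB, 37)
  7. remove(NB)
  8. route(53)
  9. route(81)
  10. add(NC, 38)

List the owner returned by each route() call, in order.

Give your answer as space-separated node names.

Op 1: add NA@80 -> ring=[80:NA]
Op 2: route key 26: smallest pos >= 26 is 80 -> NA
Op 3: route key 38: smallest pos >= 38 is 80 -> NA
Op 4: route key 10: smallest pos >= 10 is 80 -> NA
Op 5: route key 89: none >= 89, wrap to smallest pos 80 -> NA
Op 6: add NB@37 -> ring=[37:NB,80:NA]
Op 7: remove NB -> ring=[80:NA]
Op 8: route key 53: smallest pos >= 53 is 80 -> NA
Op 9: route key 81: none >= 81, wrap to smallest pos 80 -> NA
Op 10: add NC@38 -> ring=[38:NC,80:NA]

Answer: NA NA NA NA NA NA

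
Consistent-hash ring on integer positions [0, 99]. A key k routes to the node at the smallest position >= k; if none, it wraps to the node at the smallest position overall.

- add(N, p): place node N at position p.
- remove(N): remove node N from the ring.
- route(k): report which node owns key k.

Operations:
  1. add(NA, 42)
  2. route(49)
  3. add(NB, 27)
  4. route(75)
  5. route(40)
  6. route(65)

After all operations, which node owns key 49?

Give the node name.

Answer: NB

Derivation:
Op 1: add NA@42 -> ring=[42:NA]
Op 2: route key 49: none >= 49, wrap to smallest pos 42 -> NA
Op 3: add NB@27 -> ring=[27:NB,42:NA]
Op 4: route key 75: none >= 75, wrap to smallest pos 27 -> NB
Op 5: route key 40: smallest pos >= 40 is 42 -> NA
Op 6: route key 65: none >= 65, wrap to smallest pos 27 -> NB
Final route key 49: none >= 49, wrap to smallest pos 27 -> NB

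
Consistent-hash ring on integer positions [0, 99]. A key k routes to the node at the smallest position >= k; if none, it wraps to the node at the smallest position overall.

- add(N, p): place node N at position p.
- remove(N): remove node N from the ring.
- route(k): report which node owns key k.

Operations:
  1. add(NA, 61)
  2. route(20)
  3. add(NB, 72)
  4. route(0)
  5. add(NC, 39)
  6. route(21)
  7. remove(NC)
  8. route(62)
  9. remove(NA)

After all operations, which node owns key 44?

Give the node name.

Op 1: add NA@61 -> ring=[61:NA]
Op 2: route key 20: smallest pos >= 20 is 61 -> NA
Op 3: add NB@72 -> ring=[61:NA,72:NB]
Op 4: route key 0: smallest pos >= 0 is 61 -> NA
Op 5: add NC@39 -> ring=[39:NC,61:NA,72:NB]
Op 6: route key 21: smallest pos >= 21 is 39 -> NC
Op 7: remove NC -> ring=[61:NA,72:NB]
Op 8: route key 62: smallest pos >= 62 is 72 -> NB
Op 9: remove NA -> ring=[72:NB]
Final route key 44: smallest pos >= 44 is 72 -> NB

Answer: NB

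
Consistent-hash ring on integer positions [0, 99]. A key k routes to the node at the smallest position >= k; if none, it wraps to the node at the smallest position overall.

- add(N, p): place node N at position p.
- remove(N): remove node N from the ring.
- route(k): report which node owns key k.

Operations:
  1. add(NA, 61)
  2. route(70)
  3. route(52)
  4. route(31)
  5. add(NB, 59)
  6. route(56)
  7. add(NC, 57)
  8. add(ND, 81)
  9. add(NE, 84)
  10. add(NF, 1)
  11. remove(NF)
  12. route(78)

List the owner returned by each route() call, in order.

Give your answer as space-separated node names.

Answer: NA NA NA NB ND

Derivation:
Op 1: add NA@61 -> ring=[61:NA]
Op 2: route key 70: none >= 70, wrap to smallest pos 61 -> NA
Op 3: route key 52: smallest pos >= 52 is 61 -> NA
Op 4: route key 31: smallest pos >= 31 is 61 -> NA
Op 5: add NB@59 -> ring=[59:NB,61:NA]
Op 6: route key 56: smallest pos >= 56 is 59 -> NB
Op 7: add NC@57 -> ring=[57:NC,59:NB,61:NA]
Op 8: add ND@81 -> ring=[57:NC,59:NB,61:NA,81:ND]
Op 9: add NE@84 -> ring=[57:NC,59:NB,61:NA,81:ND,84:NE]
Op 10: add NF@1 -> ring=[1:NF,57:NC,59:NB,61:NA,81:ND,84:NE]
Op 11: remove NF -> ring=[57:NC,59:NB,61:NA,81:ND,84:NE]
Op 12: route key 78: smallest pos >= 78 is 81 -> ND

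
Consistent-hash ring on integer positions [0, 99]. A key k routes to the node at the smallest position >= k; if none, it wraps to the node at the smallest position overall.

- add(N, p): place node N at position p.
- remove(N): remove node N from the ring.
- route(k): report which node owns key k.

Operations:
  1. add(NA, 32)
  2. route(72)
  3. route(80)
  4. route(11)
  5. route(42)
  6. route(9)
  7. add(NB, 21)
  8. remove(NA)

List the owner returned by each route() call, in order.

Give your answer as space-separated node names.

Op 1: add NA@32 -> ring=[32:NA]
Op 2: route key 72: none >= 72, wrap to smallest pos 32 -> NA
Op 3: route key 80: none >= 80, wrap to smallest pos 32 -> NA
Op 4: route key 11: smallest pos >= 11 is 32 -> NA
Op 5: route key 42: none >= 42, wrap to smallest pos 32 -> NA
Op 6: route key 9: smallest pos >= 9 is 32 -> NA
Op 7: add NB@21 -> ring=[21:NB,32:NA]
Op 8: remove NA -> ring=[21:NB]

Answer: NA NA NA NA NA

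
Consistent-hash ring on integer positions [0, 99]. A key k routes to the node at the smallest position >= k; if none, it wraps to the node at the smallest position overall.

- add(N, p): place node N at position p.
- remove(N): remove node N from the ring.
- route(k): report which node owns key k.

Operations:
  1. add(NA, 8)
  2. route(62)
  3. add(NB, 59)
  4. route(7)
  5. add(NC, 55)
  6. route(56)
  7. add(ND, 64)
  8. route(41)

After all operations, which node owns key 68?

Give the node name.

Answer: NA

Derivation:
Op 1: add NA@8 -> ring=[8:NA]
Op 2: route key 62: none >= 62, wrap to smallest pos 8 -> NA
Op 3: add NB@59 -> ring=[8:NA,59:NB]
Op 4: route key 7: smallest pos >= 7 is 8 -> NA
Op 5: add NC@55 -> ring=[8:NA,55:NC,59:NB]
Op 6: route key 56: smallest pos >= 56 is 59 -> NB
Op 7: add ND@64 -> ring=[8:NA,55:NC,59:NB,64:ND]
Op 8: route key 41: smallest pos >= 41 is 55 -> NC
Final route key 68: none >= 68, wrap to smallest pos 8 -> NA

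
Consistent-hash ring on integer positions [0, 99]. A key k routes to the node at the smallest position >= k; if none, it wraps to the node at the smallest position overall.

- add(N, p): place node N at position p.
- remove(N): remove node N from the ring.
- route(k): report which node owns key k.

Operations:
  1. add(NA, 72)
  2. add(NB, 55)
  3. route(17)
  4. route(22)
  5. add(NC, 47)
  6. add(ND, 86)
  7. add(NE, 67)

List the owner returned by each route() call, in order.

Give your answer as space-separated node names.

Answer: NB NB

Derivation:
Op 1: add NA@72 -> ring=[72:NA]
Op 2: add NB@55 -> ring=[55:NB,72:NA]
Op 3: route key 17: smallest pos >= 17 is 55 -> NB
Op 4: route key 22: smallest pos >= 22 is 55 -> NB
Op 5: add NC@47 -> ring=[47:NC,55:NB,72:NA]
Op 6: add ND@86 -> ring=[47:NC,55:NB,72:NA,86:ND]
Op 7: add NE@67 -> ring=[47:NC,55:NB,67:NE,72:NA,86:ND]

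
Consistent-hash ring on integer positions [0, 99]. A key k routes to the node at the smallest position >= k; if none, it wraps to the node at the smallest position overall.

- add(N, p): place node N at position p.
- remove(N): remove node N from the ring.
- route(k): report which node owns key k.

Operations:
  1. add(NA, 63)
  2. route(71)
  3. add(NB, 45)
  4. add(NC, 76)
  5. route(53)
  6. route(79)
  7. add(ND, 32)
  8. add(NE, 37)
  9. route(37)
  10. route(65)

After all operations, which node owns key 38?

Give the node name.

Op 1: add NA@63 -> ring=[63:NA]
Op 2: route key 71: none >= 71, wrap to smallest pos 63 -> NA
Op 3: add NB@45 -> ring=[45:NB,63:NA]
Op 4: add NC@76 -> ring=[45:NB,63:NA,76:NC]
Op 5: route key 53: smallest pos >= 53 is 63 -> NA
Op 6: route key 79: none >= 79, wrap to smallest pos 45 -> NB
Op 7: add ND@32 -> ring=[32:ND,45:NB,63:NA,76:NC]
Op 8: add NE@37 -> ring=[32:ND,37:NE,45:NB,63:NA,76:NC]
Op 9: route key 37: smallest pos >= 37 is 37 -> NE
Op 10: route key 65: smallest pos >= 65 is 76 -> NC
Final route key 38: smallest pos >= 38 is 45 -> NB

Answer: NB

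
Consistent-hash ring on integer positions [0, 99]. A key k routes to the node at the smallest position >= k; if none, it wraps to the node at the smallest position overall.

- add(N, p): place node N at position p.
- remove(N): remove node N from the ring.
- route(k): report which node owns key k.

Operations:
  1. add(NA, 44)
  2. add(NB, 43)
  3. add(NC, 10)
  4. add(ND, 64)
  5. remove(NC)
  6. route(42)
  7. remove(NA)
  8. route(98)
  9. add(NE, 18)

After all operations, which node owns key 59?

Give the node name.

Op 1: add NA@44 -> ring=[44:NA]
Op 2: add NB@43 -> ring=[43:NB,44:NA]
Op 3: add NC@10 -> ring=[10:NC,43:NB,44:NA]
Op 4: add ND@64 -> ring=[10:NC,43:NB,44:NA,64:ND]
Op 5: remove NC -> ring=[43:NB,44:NA,64:ND]
Op 6: route key 42: smallest pos >= 42 is 43 -> NB
Op 7: remove NA -> ring=[43:NB,64:ND]
Op 8: route key 98: none >= 98, wrap to smallest pos 43 -> NB
Op 9: add NE@18 -> ring=[18:NE,43:NB,64:ND]
Final route key 59: smallest pos >= 59 is 64 -> ND

Answer: ND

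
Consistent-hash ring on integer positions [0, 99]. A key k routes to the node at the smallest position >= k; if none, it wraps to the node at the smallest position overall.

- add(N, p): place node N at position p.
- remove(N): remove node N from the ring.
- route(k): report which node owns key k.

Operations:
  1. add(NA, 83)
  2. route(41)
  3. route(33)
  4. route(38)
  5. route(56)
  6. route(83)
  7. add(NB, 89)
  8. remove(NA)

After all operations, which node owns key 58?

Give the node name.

Answer: NB

Derivation:
Op 1: add NA@83 -> ring=[83:NA]
Op 2: route key 41: smallest pos >= 41 is 83 -> NA
Op 3: route key 33: smallest pos >= 33 is 83 -> NA
Op 4: route key 38: smallest pos >= 38 is 83 -> NA
Op 5: route key 56: smallest pos >= 56 is 83 -> NA
Op 6: route key 83: smallest pos >= 83 is 83 -> NA
Op 7: add NB@89 -> ring=[83:NA,89:NB]
Op 8: remove NA -> ring=[89:NB]
Final route key 58: smallest pos >= 58 is 89 -> NB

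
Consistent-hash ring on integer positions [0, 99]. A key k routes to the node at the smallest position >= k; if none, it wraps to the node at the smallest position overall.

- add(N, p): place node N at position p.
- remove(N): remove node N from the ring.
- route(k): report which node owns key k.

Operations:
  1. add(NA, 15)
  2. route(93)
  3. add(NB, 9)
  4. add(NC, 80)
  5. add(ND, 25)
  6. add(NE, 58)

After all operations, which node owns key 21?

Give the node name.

Op 1: add NA@15 -> ring=[15:NA]
Op 2: route key 93: none >= 93, wrap to smallest pos 15 -> NA
Op 3: add NB@9 -> ring=[9:NB,15:NA]
Op 4: add NC@80 -> ring=[9:NB,15:NA,80:NC]
Op 5: add ND@25 -> ring=[9:NB,15:NA,25:ND,80:NC]
Op 6: add NE@58 -> ring=[9:NB,15:NA,25:ND,58:NE,80:NC]
Final route key 21: smallest pos >= 21 is 25 -> ND

Answer: ND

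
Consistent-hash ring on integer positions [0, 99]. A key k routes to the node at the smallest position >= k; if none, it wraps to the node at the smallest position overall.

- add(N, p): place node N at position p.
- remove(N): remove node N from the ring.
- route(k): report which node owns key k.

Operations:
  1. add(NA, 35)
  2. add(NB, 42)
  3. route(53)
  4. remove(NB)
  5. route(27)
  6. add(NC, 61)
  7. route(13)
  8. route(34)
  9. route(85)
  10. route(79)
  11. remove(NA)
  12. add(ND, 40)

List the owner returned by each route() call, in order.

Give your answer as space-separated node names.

Answer: NA NA NA NA NA NA

Derivation:
Op 1: add NA@35 -> ring=[35:NA]
Op 2: add NB@42 -> ring=[35:NA,42:NB]
Op 3: route key 53: none >= 53, wrap to smallest pos 35 -> NA
Op 4: remove NB -> ring=[35:NA]
Op 5: route key 27: smallest pos >= 27 is 35 -> NA
Op 6: add NC@61 -> ring=[35:NA,61:NC]
Op 7: route key 13: smallest pos >= 13 is 35 -> NA
Op 8: route key 34: smallest pos >= 34 is 35 -> NA
Op 9: route key 85: none >= 85, wrap to smallest pos 35 -> NA
Op 10: route key 79: none >= 79, wrap to smallest pos 35 -> NA
Op 11: remove NA -> ring=[61:NC]
Op 12: add ND@40 -> ring=[40:ND,61:NC]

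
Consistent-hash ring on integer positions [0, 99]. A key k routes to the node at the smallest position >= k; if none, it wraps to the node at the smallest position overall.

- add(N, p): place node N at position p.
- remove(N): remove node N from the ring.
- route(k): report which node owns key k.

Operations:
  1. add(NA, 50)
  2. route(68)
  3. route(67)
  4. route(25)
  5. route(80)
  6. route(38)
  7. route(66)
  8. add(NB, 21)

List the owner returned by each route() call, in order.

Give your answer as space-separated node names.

Answer: NA NA NA NA NA NA

Derivation:
Op 1: add NA@50 -> ring=[50:NA]
Op 2: route key 68: none >= 68, wrap to smallest pos 50 -> NA
Op 3: route key 67: none >= 67, wrap to smallest pos 50 -> NA
Op 4: route key 25: smallest pos >= 25 is 50 -> NA
Op 5: route key 80: none >= 80, wrap to smallest pos 50 -> NA
Op 6: route key 38: smallest pos >= 38 is 50 -> NA
Op 7: route key 66: none >= 66, wrap to smallest pos 50 -> NA
Op 8: add NB@21 -> ring=[21:NB,50:NA]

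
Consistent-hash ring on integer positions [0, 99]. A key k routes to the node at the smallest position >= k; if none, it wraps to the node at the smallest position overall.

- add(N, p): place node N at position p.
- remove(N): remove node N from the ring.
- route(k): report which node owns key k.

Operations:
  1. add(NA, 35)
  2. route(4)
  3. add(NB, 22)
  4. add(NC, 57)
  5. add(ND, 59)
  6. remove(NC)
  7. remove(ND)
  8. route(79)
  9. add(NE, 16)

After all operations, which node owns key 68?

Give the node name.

Op 1: add NA@35 -> ring=[35:NA]
Op 2: route key 4: smallest pos >= 4 is 35 -> NA
Op 3: add NB@22 -> ring=[22:NB,35:NA]
Op 4: add NC@57 -> ring=[22:NB,35:NA,57:NC]
Op 5: add ND@59 -> ring=[22:NB,35:NA,57:NC,59:ND]
Op 6: remove NC -> ring=[22:NB,35:NA,59:ND]
Op 7: remove ND -> ring=[22:NB,35:NA]
Op 8: route key 79: none >= 79, wrap to smallest pos 22 -> NB
Op 9: add NE@16 -> ring=[16:NE,22:NB,35:NA]
Final route key 68: none >= 68, wrap to smallest pos 16 -> NE

Answer: NE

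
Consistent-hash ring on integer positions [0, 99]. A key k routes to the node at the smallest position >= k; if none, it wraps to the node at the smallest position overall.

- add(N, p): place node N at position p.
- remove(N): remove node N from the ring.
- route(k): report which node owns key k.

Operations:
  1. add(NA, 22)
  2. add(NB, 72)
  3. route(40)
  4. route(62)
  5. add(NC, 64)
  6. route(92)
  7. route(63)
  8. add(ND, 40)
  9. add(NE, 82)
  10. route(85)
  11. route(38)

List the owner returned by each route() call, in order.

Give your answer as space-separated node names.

Op 1: add NA@22 -> ring=[22:NA]
Op 2: add NB@72 -> ring=[22:NA,72:NB]
Op 3: route key 40: smallest pos >= 40 is 72 -> NB
Op 4: route key 62: smallest pos >= 62 is 72 -> NB
Op 5: add NC@64 -> ring=[22:NA,64:NC,72:NB]
Op 6: route key 92: none >= 92, wrap to smallest pos 22 -> NA
Op 7: route key 63: smallest pos >= 63 is 64 -> NC
Op 8: add ND@40 -> ring=[22:NA,40:ND,64:NC,72:NB]
Op 9: add NE@82 -> ring=[22:NA,40:ND,64:NC,72:NB,82:NE]
Op 10: route key 85: none >= 85, wrap to smallest pos 22 -> NA
Op 11: route key 38: smallest pos >= 38 is 40 -> ND

Answer: NB NB NA NC NA ND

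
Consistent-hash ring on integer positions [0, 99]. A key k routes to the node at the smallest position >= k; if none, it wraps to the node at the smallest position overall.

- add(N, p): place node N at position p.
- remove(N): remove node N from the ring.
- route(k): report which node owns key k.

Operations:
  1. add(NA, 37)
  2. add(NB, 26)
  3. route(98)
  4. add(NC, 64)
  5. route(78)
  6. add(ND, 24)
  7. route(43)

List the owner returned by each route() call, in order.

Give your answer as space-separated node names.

Answer: NB NB NC

Derivation:
Op 1: add NA@37 -> ring=[37:NA]
Op 2: add NB@26 -> ring=[26:NB,37:NA]
Op 3: route key 98: none >= 98, wrap to smallest pos 26 -> NB
Op 4: add NC@64 -> ring=[26:NB,37:NA,64:NC]
Op 5: route key 78: none >= 78, wrap to smallest pos 26 -> NB
Op 6: add ND@24 -> ring=[24:ND,26:NB,37:NA,64:NC]
Op 7: route key 43: smallest pos >= 43 is 64 -> NC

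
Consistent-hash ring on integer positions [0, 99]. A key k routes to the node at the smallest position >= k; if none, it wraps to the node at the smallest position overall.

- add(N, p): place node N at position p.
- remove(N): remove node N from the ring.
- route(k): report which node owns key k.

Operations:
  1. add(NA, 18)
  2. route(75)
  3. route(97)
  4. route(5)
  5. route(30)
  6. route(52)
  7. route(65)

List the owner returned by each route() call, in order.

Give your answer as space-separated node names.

Answer: NA NA NA NA NA NA

Derivation:
Op 1: add NA@18 -> ring=[18:NA]
Op 2: route key 75: none >= 75, wrap to smallest pos 18 -> NA
Op 3: route key 97: none >= 97, wrap to smallest pos 18 -> NA
Op 4: route key 5: smallest pos >= 5 is 18 -> NA
Op 5: route key 30: none >= 30, wrap to smallest pos 18 -> NA
Op 6: route key 52: none >= 52, wrap to smallest pos 18 -> NA
Op 7: route key 65: none >= 65, wrap to smallest pos 18 -> NA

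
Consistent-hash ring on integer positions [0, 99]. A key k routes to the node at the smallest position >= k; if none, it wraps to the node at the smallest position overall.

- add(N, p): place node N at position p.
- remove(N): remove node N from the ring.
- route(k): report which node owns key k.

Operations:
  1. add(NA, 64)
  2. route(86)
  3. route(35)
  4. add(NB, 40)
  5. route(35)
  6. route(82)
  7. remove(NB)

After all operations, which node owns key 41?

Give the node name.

Answer: NA

Derivation:
Op 1: add NA@64 -> ring=[64:NA]
Op 2: route key 86: none >= 86, wrap to smallest pos 64 -> NA
Op 3: route key 35: smallest pos >= 35 is 64 -> NA
Op 4: add NB@40 -> ring=[40:NB,64:NA]
Op 5: route key 35: smallest pos >= 35 is 40 -> NB
Op 6: route key 82: none >= 82, wrap to smallest pos 40 -> NB
Op 7: remove NB -> ring=[64:NA]
Final route key 41: smallest pos >= 41 is 64 -> NA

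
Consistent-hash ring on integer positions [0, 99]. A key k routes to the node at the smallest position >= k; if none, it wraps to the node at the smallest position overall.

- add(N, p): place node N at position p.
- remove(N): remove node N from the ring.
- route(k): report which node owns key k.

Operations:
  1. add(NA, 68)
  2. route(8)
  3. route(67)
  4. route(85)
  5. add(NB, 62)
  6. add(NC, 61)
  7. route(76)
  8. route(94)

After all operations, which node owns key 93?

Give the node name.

Op 1: add NA@68 -> ring=[68:NA]
Op 2: route key 8: smallest pos >= 8 is 68 -> NA
Op 3: route key 67: smallest pos >= 67 is 68 -> NA
Op 4: route key 85: none >= 85, wrap to smallest pos 68 -> NA
Op 5: add NB@62 -> ring=[62:NB,68:NA]
Op 6: add NC@61 -> ring=[61:NC,62:NB,68:NA]
Op 7: route key 76: none >= 76, wrap to smallest pos 61 -> NC
Op 8: route key 94: none >= 94, wrap to smallest pos 61 -> NC
Final route key 93: none >= 93, wrap to smallest pos 61 -> NC

Answer: NC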